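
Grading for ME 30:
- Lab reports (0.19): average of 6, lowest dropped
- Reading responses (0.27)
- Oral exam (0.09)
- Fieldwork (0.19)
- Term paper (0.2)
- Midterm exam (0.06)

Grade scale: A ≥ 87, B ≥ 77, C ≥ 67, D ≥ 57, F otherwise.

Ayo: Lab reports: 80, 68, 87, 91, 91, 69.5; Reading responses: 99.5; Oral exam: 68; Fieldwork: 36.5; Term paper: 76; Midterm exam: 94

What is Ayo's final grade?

C

Lab reports: drop 68 → average of remaining 5 = 418.5/5 = 83.7
Weighted total:
  Lab reports 83.7 × 0.19 = 15.903
  Reading responses 99.5 × 0.27 = 26.865
  Oral exam 68 × 0.09 = 6.12
  Fieldwork 36.5 × 0.19 = 6.935
  Term paper 76 × 0.2 = 15.2
  Midterm exam 94 × 0.06 = 5.64
Sum = 76.663
76.663 is ≥ 67 and < 77 → C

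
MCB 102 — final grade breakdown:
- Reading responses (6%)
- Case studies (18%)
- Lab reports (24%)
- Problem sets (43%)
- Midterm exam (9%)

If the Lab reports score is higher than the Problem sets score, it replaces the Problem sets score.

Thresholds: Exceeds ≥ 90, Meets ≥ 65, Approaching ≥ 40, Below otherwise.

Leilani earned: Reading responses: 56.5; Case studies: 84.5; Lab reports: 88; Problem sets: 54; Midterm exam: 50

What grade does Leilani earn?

Meets

Lab reports (88) > Problem sets (54), so Problem sets counts as 88.
Weighted total:
  Reading responses 56.5 × 0.06 = 3.39
  Case studies 84.5 × 0.18 = 15.21
  Lab reports 88 × 0.24 = 21.12
  Problem sets 88 × 0.43 = 37.84
  Midterm exam 50 × 0.09 = 4.5
Sum = 82.06
82.06 is ≥ 65 and < 90 → Meets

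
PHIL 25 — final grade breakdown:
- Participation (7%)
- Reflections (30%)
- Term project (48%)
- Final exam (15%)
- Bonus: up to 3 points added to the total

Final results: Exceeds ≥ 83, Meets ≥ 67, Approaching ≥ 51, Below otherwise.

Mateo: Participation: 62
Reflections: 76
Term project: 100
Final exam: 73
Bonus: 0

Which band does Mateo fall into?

Weighted total:
  Participation 62 × 0.07 = 4.34
  Reflections 76 × 0.3 = 22.8
  Term project 100 × 0.48 = 48
  Final exam 73 × 0.15 = 10.95
Sum = 86.09
Bonus: 86.09 + 0 = 86.09
86.09 ≥ 83 → Exceeds

Exceeds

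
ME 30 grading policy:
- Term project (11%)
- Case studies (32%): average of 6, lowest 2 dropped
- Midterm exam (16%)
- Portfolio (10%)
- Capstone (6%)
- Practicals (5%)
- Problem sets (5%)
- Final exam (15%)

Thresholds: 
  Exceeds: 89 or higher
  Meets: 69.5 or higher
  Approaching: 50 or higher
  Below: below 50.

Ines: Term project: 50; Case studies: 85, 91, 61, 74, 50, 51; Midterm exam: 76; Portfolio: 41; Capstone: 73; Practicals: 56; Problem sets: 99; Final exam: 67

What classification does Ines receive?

Case studies: drop 50, 51 → average of remaining 4 = 311/4 = 77.75
Weighted total:
  Term project 50 × 0.11 = 5.5
  Case studies 77.75 × 0.32 = 24.88
  Midterm exam 76 × 0.16 = 12.16
  Portfolio 41 × 0.1 = 4.1
  Capstone 73 × 0.06 = 4.38
  Practicals 56 × 0.05 = 2.8
  Problem sets 99 × 0.05 = 4.95
  Final exam 67 × 0.15 = 10.05
Sum = 68.82
68.82 is ≥ 50 and < 69.5 → Approaching

Approaching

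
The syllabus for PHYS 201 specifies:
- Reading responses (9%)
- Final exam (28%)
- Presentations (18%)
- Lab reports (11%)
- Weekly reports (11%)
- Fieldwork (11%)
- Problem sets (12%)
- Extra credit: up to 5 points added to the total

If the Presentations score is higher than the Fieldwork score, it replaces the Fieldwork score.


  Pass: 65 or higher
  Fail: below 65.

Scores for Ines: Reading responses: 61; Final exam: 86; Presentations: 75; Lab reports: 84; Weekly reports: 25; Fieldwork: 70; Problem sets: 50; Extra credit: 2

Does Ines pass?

Presentations (75) > Fieldwork (70), so Fieldwork counts as 75.
Weighted total:
  Reading responses 61 × 0.09 = 5.49
  Final exam 86 × 0.28 = 24.08
  Presentations 75 × 0.18 = 13.5
  Lab reports 84 × 0.11 = 9.24
  Weekly reports 25 × 0.11 = 2.75
  Fieldwork 75 × 0.11 = 8.25
  Problem sets 50 × 0.12 = 6
Sum = 69.31
Extra credit: 69.31 + 2 = 71.31
71.31 ≥ 65 → Pass

Pass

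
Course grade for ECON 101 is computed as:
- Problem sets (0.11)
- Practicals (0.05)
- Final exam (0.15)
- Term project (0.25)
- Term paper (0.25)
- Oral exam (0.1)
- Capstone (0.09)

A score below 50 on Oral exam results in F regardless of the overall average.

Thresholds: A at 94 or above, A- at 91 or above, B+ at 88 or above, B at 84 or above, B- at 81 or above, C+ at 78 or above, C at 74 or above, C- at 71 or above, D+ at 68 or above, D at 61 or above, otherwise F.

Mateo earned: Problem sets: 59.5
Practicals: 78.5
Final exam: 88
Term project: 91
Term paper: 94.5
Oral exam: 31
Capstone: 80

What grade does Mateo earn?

F

Oral exam score 31 < 50: minimum not met.
Weighted total:
  Problem sets 59.5 × 0.11 = 6.545
  Practicals 78.5 × 0.05 = 3.925
  Final exam 88 × 0.15 = 13.2
  Term project 91 × 0.25 = 22.75
  Term paper 94.5 × 0.25 = 23.625
  Oral exam 31 × 0.1 = 3.1
  Capstone 80 × 0.09 = 7.2
Sum = 80.345
Because the Oral exam minimum was not met, the result is F.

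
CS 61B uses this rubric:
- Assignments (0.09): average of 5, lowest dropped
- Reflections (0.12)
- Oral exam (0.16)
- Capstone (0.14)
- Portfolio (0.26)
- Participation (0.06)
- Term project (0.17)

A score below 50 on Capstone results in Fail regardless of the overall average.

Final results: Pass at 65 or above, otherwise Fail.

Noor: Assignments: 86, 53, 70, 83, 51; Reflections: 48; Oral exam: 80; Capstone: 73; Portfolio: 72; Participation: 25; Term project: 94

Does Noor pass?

Pass

Assignments: drop 51 → average of remaining 4 = 292/4 = 73
Capstone score 73 ≥ 50: minimum met.
Weighted total:
  Assignments 73 × 0.09 = 6.57
  Reflections 48 × 0.12 = 5.76
  Oral exam 80 × 0.16 = 12.8
  Capstone 73 × 0.14 = 10.22
  Portfolio 72 × 0.26 = 18.72
  Participation 25 × 0.06 = 1.5
  Term project 94 × 0.17 = 15.98
Sum = 71.55
71.55 ≥ 65 → Pass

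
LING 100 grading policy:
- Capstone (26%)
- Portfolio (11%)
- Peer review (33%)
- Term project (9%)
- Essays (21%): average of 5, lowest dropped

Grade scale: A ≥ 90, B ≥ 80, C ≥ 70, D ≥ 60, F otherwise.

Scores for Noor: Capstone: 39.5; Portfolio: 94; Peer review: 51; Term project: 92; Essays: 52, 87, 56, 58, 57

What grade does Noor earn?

F

Essays: drop 52 → average of remaining 4 = 258/4 = 64.5
Weighted total:
  Capstone 39.5 × 0.26 = 10.27
  Portfolio 94 × 0.11 = 10.34
  Peer review 51 × 0.33 = 16.83
  Term project 92 × 0.09 = 8.28
  Essays 64.5 × 0.21 = 13.545
Sum = 59.265
59.265 < 60 → F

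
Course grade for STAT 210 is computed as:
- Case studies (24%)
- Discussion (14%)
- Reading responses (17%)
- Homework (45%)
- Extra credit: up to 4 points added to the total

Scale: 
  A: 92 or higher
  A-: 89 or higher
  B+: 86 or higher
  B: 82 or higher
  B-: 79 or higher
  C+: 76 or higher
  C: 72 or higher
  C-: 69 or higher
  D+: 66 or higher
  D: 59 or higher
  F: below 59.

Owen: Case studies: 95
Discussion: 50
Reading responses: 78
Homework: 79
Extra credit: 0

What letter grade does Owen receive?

Weighted total:
  Case studies 95 × 0.24 = 22.8
  Discussion 50 × 0.14 = 7
  Reading responses 78 × 0.17 = 13.26
  Homework 79 × 0.45 = 35.55
Sum = 78.61
Extra credit: 78.61 + 0 = 78.61
78.61 is ≥ 76 and < 79 → C+

C+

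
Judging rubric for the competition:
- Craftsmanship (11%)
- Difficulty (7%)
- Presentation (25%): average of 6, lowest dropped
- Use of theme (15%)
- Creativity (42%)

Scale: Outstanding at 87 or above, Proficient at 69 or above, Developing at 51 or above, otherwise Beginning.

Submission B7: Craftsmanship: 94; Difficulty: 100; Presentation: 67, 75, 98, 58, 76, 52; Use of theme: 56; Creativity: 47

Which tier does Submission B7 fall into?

Developing

Presentation: drop 52 → average of remaining 5 = 374/5 = 74.8
Weighted total:
  Craftsmanship 94 × 0.11 = 10.34
  Difficulty 100 × 0.07 = 7
  Presentation 74.8 × 0.25 = 18.7
  Use of theme 56 × 0.15 = 8.4
  Creativity 47 × 0.42 = 19.74
Sum = 64.18
64.18 is ≥ 51 and < 69 → Developing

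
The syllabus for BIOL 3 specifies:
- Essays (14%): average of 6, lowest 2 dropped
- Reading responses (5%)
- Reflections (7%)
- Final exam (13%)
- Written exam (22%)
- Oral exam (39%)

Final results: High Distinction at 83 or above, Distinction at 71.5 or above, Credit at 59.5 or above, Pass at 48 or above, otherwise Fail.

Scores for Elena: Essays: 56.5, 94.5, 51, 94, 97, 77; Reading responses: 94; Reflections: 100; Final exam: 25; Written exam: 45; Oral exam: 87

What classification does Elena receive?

Credit

Essays: drop 51, 56.5 → average of remaining 4 = 362.5/4 = 90.625
Weighted total:
  Essays 90.625 × 0.14 = 12.6875
  Reading responses 94 × 0.05 = 4.7
  Reflections 100 × 0.07 = 7
  Final exam 25 × 0.13 = 3.25
  Written exam 45 × 0.22 = 9.9
  Oral exam 87 × 0.39 = 33.93
Sum = 71.4675
71.4675 is ≥ 59.5 and < 71.5 → Credit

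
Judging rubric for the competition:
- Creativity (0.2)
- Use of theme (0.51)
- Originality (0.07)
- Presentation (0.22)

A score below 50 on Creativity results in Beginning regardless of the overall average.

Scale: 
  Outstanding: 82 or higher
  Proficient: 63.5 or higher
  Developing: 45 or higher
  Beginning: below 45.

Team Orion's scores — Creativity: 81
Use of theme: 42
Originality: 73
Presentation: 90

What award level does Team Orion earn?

Creativity score 81 ≥ 50: minimum met.
Weighted total:
  Creativity 81 × 0.2 = 16.2
  Use of theme 42 × 0.51 = 21.42
  Originality 73 × 0.07 = 5.11
  Presentation 90 × 0.22 = 19.8
Sum = 62.53
62.53 is ≥ 45 and < 63.5 → Developing

Developing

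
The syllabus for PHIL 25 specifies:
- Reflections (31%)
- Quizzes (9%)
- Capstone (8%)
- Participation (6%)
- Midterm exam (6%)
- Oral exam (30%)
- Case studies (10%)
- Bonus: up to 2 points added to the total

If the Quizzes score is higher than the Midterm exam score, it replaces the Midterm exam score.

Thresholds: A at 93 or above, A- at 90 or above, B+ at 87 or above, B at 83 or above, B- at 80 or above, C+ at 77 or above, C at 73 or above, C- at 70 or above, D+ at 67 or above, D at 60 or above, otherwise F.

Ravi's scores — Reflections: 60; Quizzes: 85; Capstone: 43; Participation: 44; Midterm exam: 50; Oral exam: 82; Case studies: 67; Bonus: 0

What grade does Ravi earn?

Quizzes (85) > Midterm exam (50), so Midterm exam counts as 85.
Weighted total:
  Reflections 60 × 0.31 = 18.6
  Quizzes 85 × 0.09 = 7.65
  Capstone 43 × 0.08 = 3.44
  Participation 44 × 0.06 = 2.64
  Midterm exam 85 × 0.06 = 5.1
  Oral exam 82 × 0.3 = 24.6
  Case studies 67 × 0.1 = 6.7
Sum = 68.73
Bonus: 68.73 + 0 = 68.73
68.73 is ≥ 67 and < 70 → D+

D+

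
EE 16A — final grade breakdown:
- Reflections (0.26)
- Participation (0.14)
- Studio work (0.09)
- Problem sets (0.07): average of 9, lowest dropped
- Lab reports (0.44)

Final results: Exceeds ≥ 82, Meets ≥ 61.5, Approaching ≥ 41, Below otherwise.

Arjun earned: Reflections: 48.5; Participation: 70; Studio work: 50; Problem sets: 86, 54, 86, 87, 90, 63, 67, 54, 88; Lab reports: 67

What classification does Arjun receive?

Meets

Problem sets: drop 54 → average of remaining 8 = 621/8 = 77.625
Weighted total:
  Reflections 48.5 × 0.26 = 12.61
  Participation 70 × 0.14 = 9.8
  Studio work 50 × 0.09 = 4.5
  Problem sets 77.625 × 0.07 = 5.43375
  Lab reports 67 × 0.44 = 29.48
Sum = 61.82375
61.82375 is ≥ 61.5 and < 82 → Meets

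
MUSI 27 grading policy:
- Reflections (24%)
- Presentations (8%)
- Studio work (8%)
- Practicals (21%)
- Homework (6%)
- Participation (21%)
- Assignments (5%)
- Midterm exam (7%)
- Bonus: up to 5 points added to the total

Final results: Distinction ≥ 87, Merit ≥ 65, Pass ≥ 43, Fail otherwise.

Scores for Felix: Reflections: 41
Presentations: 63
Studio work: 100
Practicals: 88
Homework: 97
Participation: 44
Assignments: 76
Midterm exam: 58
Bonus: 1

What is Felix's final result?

Merit

Weighted total:
  Reflections 41 × 0.24 = 9.84
  Presentations 63 × 0.08 = 5.04
  Studio work 100 × 0.08 = 8
  Practicals 88 × 0.21 = 18.48
  Homework 97 × 0.06 = 5.82
  Participation 44 × 0.21 = 9.24
  Assignments 76 × 0.05 = 3.8
  Midterm exam 58 × 0.07 = 4.06
Sum = 64.28
Bonus: 64.28 + 1 = 65.28
65.28 is ≥ 65 and < 87 → Merit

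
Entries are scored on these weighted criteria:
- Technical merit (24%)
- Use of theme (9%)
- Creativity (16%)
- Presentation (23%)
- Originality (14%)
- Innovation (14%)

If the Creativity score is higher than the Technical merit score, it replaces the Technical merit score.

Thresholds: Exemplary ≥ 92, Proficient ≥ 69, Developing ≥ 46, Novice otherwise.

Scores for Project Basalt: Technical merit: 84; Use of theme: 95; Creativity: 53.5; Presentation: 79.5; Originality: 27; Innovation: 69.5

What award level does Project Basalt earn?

Proficient

Creativity (53.5) ≤ Technical merit (84), so Technical merit stays at 84.
Weighted total:
  Technical merit 84 × 0.24 = 20.16
  Use of theme 95 × 0.09 = 8.55
  Creativity 53.5 × 0.16 = 8.56
  Presentation 79.5 × 0.23 = 18.285
  Originality 27 × 0.14 = 3.78
  Innovation 69.5 × 0.14 = 9.73
Sum = 69.065
69.065 is ≥ 69 and < 92 → Proficient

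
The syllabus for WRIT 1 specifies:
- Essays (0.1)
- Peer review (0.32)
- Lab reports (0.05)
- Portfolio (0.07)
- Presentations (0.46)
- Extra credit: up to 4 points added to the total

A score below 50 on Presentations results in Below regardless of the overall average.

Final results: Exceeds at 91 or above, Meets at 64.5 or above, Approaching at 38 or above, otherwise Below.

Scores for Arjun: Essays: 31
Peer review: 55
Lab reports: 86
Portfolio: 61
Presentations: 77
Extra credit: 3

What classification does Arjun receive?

Meets

Presentations score 77 ≥ 50: minimum met.
Weighted total:
  Essays 31 × 0.1 = 3.1
  Peer review 55 × 0.32 = 17.6
  Lab reports 86 × 0.05 = 4.3
  Portfolio 61 × 0.07 = 4.27
  Presentations 77 × 0.46 = 35.42
Sum = 64.69
Extra credit: 64.69 + 3 = 67.69
67.69 is ≥ 64.5 and < 91 → Meets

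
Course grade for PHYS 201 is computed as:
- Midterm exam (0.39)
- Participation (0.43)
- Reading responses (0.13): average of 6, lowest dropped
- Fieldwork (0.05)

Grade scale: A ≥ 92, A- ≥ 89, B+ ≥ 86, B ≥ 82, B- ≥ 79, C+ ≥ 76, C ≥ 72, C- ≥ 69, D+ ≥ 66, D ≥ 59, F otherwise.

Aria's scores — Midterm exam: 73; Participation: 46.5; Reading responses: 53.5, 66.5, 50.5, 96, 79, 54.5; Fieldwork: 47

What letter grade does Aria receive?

Reading responses: drop 50.5 → average of remaining 5 = 349.5/5 = 69.9
Weighted total:
  Midterm exam 73 × 0.39 = 28.47
  Participation 46.5 × 0.43 = 19.995
  Reading responses 69.9 × 0.13 = 9.087
  Fieldwork 47 × 0.05 = 2.35
Sum = 59.902
59.902 is ≥ 59 and < 66 → D

D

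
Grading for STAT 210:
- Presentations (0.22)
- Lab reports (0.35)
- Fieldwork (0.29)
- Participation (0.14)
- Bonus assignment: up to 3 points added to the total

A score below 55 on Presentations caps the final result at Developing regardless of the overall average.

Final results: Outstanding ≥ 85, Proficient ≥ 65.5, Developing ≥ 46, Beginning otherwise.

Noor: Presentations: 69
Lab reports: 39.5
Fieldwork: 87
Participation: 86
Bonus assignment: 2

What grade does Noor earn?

Proficient

Presentations score 69 ≥ 55: minimum met.
Weighted total:
  Presentations 69 × 0.22 = 15.18
  Lab reports 39.5 × 0.35 = 13.825
  Fieldwork 87 × 0.29 = 25.23
  Participation 86 × 0.14 = 12.04
Sum = 66.275
Bonus assignment: 66.275 + 2 = 68.275
68.275 is ≥ 65.5 and < 85 → Proficient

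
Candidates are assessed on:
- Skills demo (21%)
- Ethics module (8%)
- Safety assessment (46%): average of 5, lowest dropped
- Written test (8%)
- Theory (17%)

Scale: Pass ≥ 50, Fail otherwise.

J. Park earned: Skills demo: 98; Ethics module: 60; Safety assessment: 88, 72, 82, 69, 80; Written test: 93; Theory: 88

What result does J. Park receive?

Pass

Safety assessment: drop 69 → average of remaining 4 = 322/4 = 80.5
Weighted total:
  Skills demo 98 × 0.21 = 20.58
  Ethics module 60 × 0.08 = 4.8
  Safety assessment 80.5 × 0.46 = 37.03
  Written test 93 × 0.08 = 7.44
  Theory 88 × 0.17 = 14.96
Sum = 84.81
84.81 ≥ 50 → Pass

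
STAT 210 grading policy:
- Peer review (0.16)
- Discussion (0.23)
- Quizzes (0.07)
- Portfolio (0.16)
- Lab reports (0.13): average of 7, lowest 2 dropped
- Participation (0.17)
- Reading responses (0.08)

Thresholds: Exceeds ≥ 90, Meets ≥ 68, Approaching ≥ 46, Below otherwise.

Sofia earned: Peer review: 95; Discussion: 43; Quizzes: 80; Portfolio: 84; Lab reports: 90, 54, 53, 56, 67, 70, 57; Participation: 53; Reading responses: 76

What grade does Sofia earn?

Lab reports: drop 53, 54 → average of remaining 5 = 340/5 = 68
Weighted total:
  Peer review 95 × 0.16 = 15.2
  Discussion 43 × 0.23 = 9.89
  Quizzes 80 × 0.07 = 5.6
  Portfolio 84 × 0.16 = 13.44
  Lab reports 68 × 0.13 = 8.84
  Participation 53 × 0.17 = 9.01
  Reading responses 76 × 0.08 = 6.08
Sum = 68.06
68.06 is ≥ 68 and < 90 → Meets

Meets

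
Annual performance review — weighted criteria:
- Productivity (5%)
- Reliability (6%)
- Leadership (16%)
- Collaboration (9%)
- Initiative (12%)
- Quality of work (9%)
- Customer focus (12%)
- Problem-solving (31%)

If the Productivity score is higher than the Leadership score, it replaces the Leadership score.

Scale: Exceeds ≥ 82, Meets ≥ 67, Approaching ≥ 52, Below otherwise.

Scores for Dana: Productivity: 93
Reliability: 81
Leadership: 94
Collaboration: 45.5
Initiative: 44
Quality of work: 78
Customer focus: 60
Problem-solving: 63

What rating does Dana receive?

Productivity (93) ≤ Leadership (94), so Leadership stays at 94.
Weighted total:
  Productivity 93 × 0.05 = 4.65
  Reliability 81 × 0.06 = 4.86
  Leadership 94 × 0.16 = 15.04
  Collaboration 45.5 × 0.09 = 4.095
  Initiative 44 × 0.12 = 5.28
  Quality of work 78 × 0.09 = 7.02
  Customer focus 60 × 0.12 = 7.2
  Problem-solving 63 × 0.31 = 19.53
Sum = 67.675
67.675 is ≥ 67 and < 82 → Meets

Meets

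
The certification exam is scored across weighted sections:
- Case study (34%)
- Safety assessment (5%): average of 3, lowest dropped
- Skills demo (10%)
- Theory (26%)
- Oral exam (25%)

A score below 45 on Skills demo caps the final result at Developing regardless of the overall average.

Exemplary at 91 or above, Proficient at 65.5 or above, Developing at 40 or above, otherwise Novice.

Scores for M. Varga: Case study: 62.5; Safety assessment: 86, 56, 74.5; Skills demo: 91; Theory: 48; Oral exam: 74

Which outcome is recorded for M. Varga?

Safety assessment: drop 56 → average of remaining 2 = 160.5/2 = 80.25
Skills demo score 91 ≥ 45: minimum met.
Weighted total:
  Case study 62.5 × 0.34 = 21.25
  Safety assessment 80.25 × 0.05 = 4.0125
  Skills demo 91 × 0.1 = 9.1
  Theory 48 × 0.26 = 12.48
  Oral exam 74 × 0.25 = 18.5
Sum = 65.3425
65.3425 is ≥ 40 and < 65.5 → Developing

Developing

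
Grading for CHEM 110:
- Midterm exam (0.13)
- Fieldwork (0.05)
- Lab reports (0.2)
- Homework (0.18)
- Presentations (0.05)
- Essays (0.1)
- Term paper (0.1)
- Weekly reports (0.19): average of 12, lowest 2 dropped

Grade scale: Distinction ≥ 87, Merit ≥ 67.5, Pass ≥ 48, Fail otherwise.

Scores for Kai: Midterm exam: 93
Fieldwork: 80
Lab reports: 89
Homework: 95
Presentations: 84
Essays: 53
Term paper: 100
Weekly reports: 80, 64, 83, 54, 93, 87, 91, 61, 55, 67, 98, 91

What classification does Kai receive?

Weekly reports: drop 54, 55 → average of remaining 10 = 815/10 = 81.5
Weighted total:
  Midterm exam 93 × 0.13 = 12.09
  Fieldwork 80 × 0.05 = 4
  Lab reports 89 × 0.2 = 17.8
  Homework 95 × 0.18 = 17.1
  Presentations 84 × 0.05 = 4.2
  Essays 53 × 0.1 = 5.3
  Term paper 100 × 0.1 = 10
  Weekly reports 81.5 × 0.19 = 15.485
Sum = 85.975
85.975 is ≥ 67.5 and < 87 → Merit

Merit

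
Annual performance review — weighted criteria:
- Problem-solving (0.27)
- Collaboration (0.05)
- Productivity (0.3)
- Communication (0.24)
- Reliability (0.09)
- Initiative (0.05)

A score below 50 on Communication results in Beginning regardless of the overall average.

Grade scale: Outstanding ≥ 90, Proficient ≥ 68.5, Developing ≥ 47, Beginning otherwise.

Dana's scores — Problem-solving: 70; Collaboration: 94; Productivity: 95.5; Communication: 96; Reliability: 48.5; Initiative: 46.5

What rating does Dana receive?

Communication score 96 ≥ 50: minimum met.
Weighted total:
  Problem-solving 70 × 0.27 = 18.9
  Collaboration 94 × 0.05 = 4.7
  Productivity 95.5 × 0.3 = 28.65
  Communication 96 × 0.24 = 23.04
  Reliability 48.5 × 0.09 = 4.365
  Initiative 46.5 × 0.05 = 2.325
Sum = 81.98
81.98 is ≥ 68.5 and < 90 → Proficient

Proficient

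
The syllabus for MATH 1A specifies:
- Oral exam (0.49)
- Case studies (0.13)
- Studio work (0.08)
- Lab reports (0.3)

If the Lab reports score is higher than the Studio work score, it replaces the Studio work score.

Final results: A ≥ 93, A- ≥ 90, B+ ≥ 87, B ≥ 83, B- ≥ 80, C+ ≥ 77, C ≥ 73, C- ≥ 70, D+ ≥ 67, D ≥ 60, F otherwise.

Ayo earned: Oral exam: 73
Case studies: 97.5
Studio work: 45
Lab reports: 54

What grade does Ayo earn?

Lab reports (54) > Studio work (45), so Studio work counts as 54.
Weighted total:
  Oral exam 73 × 0.49 = 35.77
  Case studies 97.5 × 0.13 = 12.675
  Studio work 54 × 0.08 = 4.32
  Lab reports 54 × 0.3 = 16.2
Sum = 68.965
68.965 is ≥ 67 and < 70 → D+

D+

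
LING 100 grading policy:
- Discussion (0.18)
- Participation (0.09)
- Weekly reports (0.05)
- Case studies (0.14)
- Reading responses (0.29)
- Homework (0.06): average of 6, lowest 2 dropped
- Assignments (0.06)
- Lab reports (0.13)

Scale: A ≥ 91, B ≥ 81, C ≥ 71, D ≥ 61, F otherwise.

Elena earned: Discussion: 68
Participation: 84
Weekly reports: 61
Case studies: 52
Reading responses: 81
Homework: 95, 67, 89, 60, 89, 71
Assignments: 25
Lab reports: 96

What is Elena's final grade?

C

Homework: drop 60, 67 → average of remaining 4 = 344/4 = 86
Weighted total:
  Discussion 68 × 0.18 = 12.24
  Participation 84 × 0.09 = 7.56
  Weekly reports 61 × 0.05 = 3.05
  Case studies 52 × 0.14 = 7.28
  Reading responses 81 × 0.29 = 23.49
  Homework 86 × 0.06 = 5.16
  Assignments 25 × 0.06 = 1.5
  Lab reports 96 × 0.13 = 12.48
Sum = 72.76
72.76 is ≥ 71 and < 81 → C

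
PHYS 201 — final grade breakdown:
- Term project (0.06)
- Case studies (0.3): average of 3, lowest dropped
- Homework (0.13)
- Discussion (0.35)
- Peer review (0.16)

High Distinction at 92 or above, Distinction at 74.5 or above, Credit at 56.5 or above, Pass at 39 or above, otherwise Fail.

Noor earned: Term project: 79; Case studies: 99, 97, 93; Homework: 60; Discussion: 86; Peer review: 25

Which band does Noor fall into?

Distinction

Case studies: drop 93 → average of remaining 2 = 196/2 = 98
Weighted total:
  Term project 79 × 0.06 = 4.74
  Case studies 98 × 0.3 = 29.4
  Homework 60 × 0.13 = 7.8
  Discussion 86 × 0.35 = 30.1
  Peer review 25 × 0.16 = 4
Sum = 76.04
76.04 is ≥ 74.5 and < 92 → Distinction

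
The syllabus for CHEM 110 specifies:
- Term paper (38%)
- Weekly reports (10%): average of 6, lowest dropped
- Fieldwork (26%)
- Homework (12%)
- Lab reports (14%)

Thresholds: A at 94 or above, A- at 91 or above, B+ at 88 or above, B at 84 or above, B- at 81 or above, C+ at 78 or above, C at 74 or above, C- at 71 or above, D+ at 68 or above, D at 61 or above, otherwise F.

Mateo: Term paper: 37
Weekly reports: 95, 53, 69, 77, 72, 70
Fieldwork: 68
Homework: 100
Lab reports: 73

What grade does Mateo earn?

D

Weekly reports: drop 53 → average of remaining 5 = 383/5 = 76.6
Weighted total:
  Term paper 37 × 0.38 = 14.06
  Weekly reports 76.6 × 0.1 = 7.66
  Fieldwork 68 × 0.26 = 17.68
  Homework 100 × 0.12 = 12
  Lab reports 73 × 0.14 = 10.22
Sum = 61.62
61.62 is ≥ 61 and < 68 → D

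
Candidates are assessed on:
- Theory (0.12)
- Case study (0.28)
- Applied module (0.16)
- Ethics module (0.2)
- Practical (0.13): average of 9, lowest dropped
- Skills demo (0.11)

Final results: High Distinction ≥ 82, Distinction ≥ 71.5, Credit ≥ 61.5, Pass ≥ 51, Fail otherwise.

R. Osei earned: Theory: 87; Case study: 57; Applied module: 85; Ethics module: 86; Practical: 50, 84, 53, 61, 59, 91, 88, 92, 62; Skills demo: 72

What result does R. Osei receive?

Practical: drop 50 → average of remaining 8 = 590/8 = 73.75
Weighted total:
  Theory 87 × 0.12 = 10.44
  Case study 57 × 0.28 = 15.96
  Applied module 85 × 0.16 = 13.6
  Ethics module 86 × 0.2 = 17.2
  Practical 73.75 × 0.13 = 9.5875
  Skills demo 72 × 0.11 = 7.92
Sum = 74.7075
74.7075 is ≥ 71.5 and < 82 → Distinction

Distinction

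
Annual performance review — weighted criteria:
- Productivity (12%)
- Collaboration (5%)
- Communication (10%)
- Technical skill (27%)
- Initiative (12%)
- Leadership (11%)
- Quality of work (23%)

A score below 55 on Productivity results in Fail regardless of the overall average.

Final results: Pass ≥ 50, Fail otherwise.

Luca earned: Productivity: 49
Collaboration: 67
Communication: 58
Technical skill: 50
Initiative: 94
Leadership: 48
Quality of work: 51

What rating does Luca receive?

Productivity score 49 < 55: minimum not met.
Weighted total:
  Productivity 49 × 0.12 = 5.88
  Collaboration 67 × 0.05 = 3.35
  Communication 58 × 0.1 = 5.8
  Technical skill 50 × 0.27 = 13.5
  Initiative 94 × 0.12 = 11.28
  Leadership 48 × 0.11 = 5.28
  Quality of work 51 × 0.23 = 11.73
Sum = 56.82
Because the Productivity minimum was not met, the result is Fail.

Fail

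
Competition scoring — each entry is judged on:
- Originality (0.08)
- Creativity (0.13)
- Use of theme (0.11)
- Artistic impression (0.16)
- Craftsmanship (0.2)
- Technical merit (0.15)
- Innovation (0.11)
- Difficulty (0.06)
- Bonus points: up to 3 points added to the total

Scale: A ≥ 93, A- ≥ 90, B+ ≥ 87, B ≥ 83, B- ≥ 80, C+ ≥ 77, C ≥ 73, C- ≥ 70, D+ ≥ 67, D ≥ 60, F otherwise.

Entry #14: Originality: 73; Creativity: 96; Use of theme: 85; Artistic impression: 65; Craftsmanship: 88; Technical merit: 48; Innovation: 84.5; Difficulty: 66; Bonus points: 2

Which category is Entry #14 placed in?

C+

Weighted total:
  Originality 73 × 0.08 = 5.84
  Creativity 96 × 0.13 = 12.48
  Use of theme 85 × 0.11 = 9.35
  Artistic impression 65 × 0.16 = 10.4
  Craftsmanship 88 × 0.2 = 17.6
  Technical merit 48 × 0.15 = 7.2
  Innovation 84.5 × 0.11 = 9.295
  Difficulty 66 × 0.06 = 3.96
Sum = 76.125
Bonus points: 76.125 + 2 = 78.125
78.125 is ≥ 77 and < 80 → C+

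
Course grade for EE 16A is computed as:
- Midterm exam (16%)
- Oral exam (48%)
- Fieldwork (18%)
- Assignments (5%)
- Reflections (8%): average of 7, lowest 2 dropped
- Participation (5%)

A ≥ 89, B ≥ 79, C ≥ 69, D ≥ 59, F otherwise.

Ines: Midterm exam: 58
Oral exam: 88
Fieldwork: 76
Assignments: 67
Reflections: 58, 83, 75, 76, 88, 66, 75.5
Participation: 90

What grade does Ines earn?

Reflections: drop 58, 66 → average of remaining 5 = 397.5/5 = 79.5
Weighted total:
  Midterm exam 58 × 0.16 = 9.28
  Oral exam 88 × 0.48 = 42.24
  Fieldwork 76 × 0.18 = 13.68
  Assignments 67 × 0.05 = 3.35
  Reflections 79.5 × 0.08 = 6.36
  Participation 90 × 0.05 = 4.5
Sum = 79.41
79.41 is ≥ 79 and < 89 → B

B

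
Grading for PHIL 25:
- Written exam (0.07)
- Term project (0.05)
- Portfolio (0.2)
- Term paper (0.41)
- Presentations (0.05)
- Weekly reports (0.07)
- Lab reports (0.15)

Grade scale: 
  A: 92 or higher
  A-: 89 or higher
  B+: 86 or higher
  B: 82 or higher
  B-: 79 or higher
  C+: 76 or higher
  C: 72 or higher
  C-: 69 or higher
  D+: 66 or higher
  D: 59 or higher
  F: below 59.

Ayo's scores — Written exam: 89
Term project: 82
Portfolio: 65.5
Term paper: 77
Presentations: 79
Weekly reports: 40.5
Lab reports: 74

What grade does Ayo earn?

Weighted total:
  Written exam 89 × 0.07 = 6.23
  Term project 82 × 0.05 = 4.1
  Portfolio 65.5 × 0.2 = 13.1
  Term paper 77 × 0.41 = 31.57
  Presentations 79 × 0.05 = 3.95
  Weekly reports 40.5 × 0.07 = 2.835
  Lab reports 74 × 0.15 = 11.1
Sum = 72.885
72.885 is ≥ 72 and < 76 → C

C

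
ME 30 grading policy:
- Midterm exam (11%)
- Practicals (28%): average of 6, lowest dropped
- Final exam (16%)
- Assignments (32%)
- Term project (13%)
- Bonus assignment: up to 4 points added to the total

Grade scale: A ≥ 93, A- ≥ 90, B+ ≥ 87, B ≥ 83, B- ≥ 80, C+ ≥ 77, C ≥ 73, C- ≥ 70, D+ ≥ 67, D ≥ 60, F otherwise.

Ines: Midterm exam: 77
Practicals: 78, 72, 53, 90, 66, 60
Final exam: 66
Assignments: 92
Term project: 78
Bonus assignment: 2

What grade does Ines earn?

B-

Practicals: drop 53 → average of remaining 5 = 366/5 = 73.2
Weighted total:
  Midterm exam 77 × 0.11 = 8.47
  Practicals 73.2 × 0.28 = 20.496
  Final exam 66 × 0.16 = 10.56
  Assignments 92 × 0.32 = 29.44
  Term project 78 × 0.13 = 10.14
Sum = 79.106
Bonus assignment: 79.106 + 2 = 81.106
81.106 is ≥ 80 and < 83 → B-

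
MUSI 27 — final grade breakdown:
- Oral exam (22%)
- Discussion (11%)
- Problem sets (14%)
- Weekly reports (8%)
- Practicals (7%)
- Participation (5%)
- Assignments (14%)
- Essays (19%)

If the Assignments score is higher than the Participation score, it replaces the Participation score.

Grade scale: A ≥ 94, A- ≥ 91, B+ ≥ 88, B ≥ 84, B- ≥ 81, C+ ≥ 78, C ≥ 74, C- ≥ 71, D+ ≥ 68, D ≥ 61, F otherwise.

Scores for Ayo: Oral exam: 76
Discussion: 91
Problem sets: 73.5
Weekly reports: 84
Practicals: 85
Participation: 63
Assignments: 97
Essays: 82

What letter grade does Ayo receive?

Assignments (97) > Participation (63), so Participation counts as 97.
Weighted total:
  Oral exam 76 × 0.22 = 16.72
  Discussion 91 × 0.11 = 10.01
  Problem sets 73.5 × 0.14 = 10.29
  Weekly reports 84 × 0.08 = 6.72
  Practicals 85 × 0.07 = 5.95
  Participation 97 × 0.05 = 4.85
  Assignments 97 × 0.14 = 13.58
  Essays 82 × 0.19 = 15.58
Sum = 83.7
83.7 is ≥ 81 and < 84 → B-

B-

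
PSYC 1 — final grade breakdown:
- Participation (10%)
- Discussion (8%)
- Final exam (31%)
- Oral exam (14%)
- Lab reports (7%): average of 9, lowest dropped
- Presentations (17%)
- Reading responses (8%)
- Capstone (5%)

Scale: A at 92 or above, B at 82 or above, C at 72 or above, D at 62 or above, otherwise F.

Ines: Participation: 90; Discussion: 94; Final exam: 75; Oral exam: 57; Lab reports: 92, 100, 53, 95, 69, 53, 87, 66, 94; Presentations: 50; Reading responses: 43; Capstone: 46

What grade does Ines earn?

Lab reports: drop 53 → average of remaining 8 = 656/8 = 82
Weighted total:
  Participation 90 × 0.1 = 9
  Discussion 94 × 0.08 = 7.52
  Final exam 75 × 0.31 = 23.25
  Oral exam 57 × 0.14 = 7.98
  Lab reports 82 × 0.07 = 5.74
  Presentations 50 × 0.17 = 8.5
  Reading responses 43 × 0.08 = 3.44
  Capstone 46 × 0.05 = 2.3
Sum = 67.73
67.73 is ≥ 62 and < 72 → D

D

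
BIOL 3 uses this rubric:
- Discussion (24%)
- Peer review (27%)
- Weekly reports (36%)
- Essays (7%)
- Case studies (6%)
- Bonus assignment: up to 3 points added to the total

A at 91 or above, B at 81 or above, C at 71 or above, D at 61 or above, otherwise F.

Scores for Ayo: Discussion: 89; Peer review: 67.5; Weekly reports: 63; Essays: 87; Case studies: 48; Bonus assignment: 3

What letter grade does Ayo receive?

Weighted total:
  Discussion 89 × 0.24 = 21.36
  Peer review 67.5 × 0.27 = 18.225
  Weekly reports 63 × 0.36 = 22.68
  Essays 87 × 0.07 = 6.09
  Case studies 48 × 0.06 = 2.88
Sum = 71.235
Bonus assignment: 71.235 + 3 = 74.235
74.235 is ≥ 71 and < 81 → C

C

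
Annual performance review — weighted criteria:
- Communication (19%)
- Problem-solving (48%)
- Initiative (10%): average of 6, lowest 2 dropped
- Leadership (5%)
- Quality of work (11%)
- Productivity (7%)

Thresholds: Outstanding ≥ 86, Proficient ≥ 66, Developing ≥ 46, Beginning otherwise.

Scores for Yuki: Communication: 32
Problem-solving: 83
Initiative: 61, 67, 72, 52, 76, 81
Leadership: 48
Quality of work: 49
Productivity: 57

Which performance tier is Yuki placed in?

Developing

Initiative: drop 52, 61 → average of remaining 4 = 296/4 = 74
Weighted total:
  Communication 32 × 0.19 = 6.08
  Problem-solving 83 × 0.48 = 39.84
  Initiative 74 × 0.1 = 7.4
  Leadership 48 × 0.05 = 2.4
  Quality of work 49 × 0.11 = 5.39
  Productivity 57 × 0.07 = 3.99
Sum = 65.1
65.1 is ≥ 46 and < 66 → Developing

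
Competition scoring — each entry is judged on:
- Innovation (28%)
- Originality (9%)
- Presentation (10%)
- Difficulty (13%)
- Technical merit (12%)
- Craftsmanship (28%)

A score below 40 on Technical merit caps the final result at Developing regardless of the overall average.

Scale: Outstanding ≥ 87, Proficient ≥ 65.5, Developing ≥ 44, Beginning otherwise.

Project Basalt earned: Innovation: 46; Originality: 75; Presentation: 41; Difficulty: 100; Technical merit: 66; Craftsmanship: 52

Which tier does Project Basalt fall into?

Developing

Technical merit score 66 ≥ 40: minimum met.
Weighted total:
  Innovation 46 × 0.28 = 12.88
  Originality 75 × 0.09 = 6.75
  Presentation 41 × 0.1 = 4.1
  Difficulty 100 × 0.13 = 13
  Technical merit 66 × 0.12 = 7.92
  Craftsmanship 52 × 0.28 = 14.56
Sum = 59.21
59.21 is ≥ 44 and < 65.5 → Developing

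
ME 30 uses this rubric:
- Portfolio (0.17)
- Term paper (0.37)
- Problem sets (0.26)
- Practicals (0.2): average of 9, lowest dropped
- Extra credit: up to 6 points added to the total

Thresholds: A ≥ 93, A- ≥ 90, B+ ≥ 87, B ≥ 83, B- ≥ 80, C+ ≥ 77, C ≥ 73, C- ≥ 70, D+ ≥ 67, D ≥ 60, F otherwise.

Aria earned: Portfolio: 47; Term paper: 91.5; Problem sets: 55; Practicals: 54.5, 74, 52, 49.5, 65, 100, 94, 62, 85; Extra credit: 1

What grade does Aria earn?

Practicals: drop 49.5 → average of remaining 8 = 586.5/8 = 73.3125
Weighted total:
  Portfolio 47 × 0.17 = 7.99
  Term paper 91.5 × 0.37 = 33.855
  Problem sets 55 × 0.26 = 14.3
  Practicals 73.3125 × 0.2 = 14.6625
Sum = 70.8075
Extra credit: 70.8075 + 1 = 71.8075
71.8075 is ≥ 70 and < 73 → C-

C-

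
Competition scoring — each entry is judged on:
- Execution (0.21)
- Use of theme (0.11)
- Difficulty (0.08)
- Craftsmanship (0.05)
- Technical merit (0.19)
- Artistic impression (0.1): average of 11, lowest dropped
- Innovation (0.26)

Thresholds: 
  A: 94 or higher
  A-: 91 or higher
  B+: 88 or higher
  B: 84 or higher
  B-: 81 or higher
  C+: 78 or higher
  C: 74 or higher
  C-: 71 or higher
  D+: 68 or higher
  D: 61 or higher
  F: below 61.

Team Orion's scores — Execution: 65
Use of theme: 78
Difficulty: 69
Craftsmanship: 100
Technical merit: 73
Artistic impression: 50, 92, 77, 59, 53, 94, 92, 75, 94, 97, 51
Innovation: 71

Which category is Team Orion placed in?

C-

Artistic impression: drop 50 → average of remaining 10 = 784/10 = 78.4
Weighted total:
  Execution 65 × 0.21 = 13.65
  Use of theme 78 × 0.11 = 8.58
  Difficulty 69 × 0.08 = 5.52
  Craftsmanship 100 × 0.05 = 5
  Technical merit 73 × 0.19 = 13.87
  Artistic impression 78.4 × 0.1 = 7.84
  Innovation 71 × 0.26 = 18.46
Sum = 72.92
72.92 is ≥ 71 and < 74 → C-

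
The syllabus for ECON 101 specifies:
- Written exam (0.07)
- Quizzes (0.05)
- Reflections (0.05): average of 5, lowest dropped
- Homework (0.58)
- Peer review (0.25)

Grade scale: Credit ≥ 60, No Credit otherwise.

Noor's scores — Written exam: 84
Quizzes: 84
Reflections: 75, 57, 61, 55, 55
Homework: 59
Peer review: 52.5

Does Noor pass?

Reflections: drop 55 → average of remaining 4 = 248/4 = 62
Weighted total:
  Written exam 84 × 0.07 = 5.88
  Quizzes 84 × 0.05 = 4.2
  Reflections 62 × 0.05 = 3.1
  Homework 59 × 0.58 = 34.22
  Peer review 52.5 × 0.25 = 13.125
Sum = 60.525
60.525 ≥ 60 → Credit

Credit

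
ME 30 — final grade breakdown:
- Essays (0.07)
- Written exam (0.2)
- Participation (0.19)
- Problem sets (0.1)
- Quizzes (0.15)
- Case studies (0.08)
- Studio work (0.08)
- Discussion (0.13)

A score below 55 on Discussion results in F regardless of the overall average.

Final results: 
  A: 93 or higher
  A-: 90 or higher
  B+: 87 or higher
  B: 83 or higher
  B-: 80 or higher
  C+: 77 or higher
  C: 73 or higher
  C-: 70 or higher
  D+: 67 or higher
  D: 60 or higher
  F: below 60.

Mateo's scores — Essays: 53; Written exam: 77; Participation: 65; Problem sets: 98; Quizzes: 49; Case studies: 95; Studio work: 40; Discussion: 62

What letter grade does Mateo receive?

Discussion score 62 ≥ 55: minimum met.
Weighted total:
  Essays 53 × 0.07 = 3.71
  Written exam 77 × 0.2 = 15.4
  Participation 65 × 0.19 = 12.35
  Problem sets 98 × 0.1 = 9.8
  Quizzes 49 × 0.15 = 7.35
  Case studies 95 × 0.08 = 7.6
  Studio work 40 × 0.08 = 3.2
  Discussion 62 × 0.13 = 8.06
Sum = 67.47
67.47 is ≥ 67 and < 70 → D+

D+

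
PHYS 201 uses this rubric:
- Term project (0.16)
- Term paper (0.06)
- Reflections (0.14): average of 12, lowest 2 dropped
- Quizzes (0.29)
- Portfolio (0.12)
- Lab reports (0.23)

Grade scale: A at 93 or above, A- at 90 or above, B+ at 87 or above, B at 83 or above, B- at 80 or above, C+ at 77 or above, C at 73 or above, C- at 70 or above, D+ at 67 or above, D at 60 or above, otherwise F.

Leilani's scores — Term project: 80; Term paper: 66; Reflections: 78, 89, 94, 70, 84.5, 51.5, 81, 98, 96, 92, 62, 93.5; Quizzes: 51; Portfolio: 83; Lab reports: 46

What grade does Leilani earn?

D

Reflections: drop 51.5, 62 → average of remaining 10 = 876/10 = 87.6
Weighted total:
  Term project 80 × 0.16 = 12.8
  Term paper 66 × 0.06 = 3.96
  Reflections 87.6 × 0.14 = 12.264
  Quizzes 51 × 0.29 = 14.79
  Portfolio 83 × 0.12 = 9.96
  Lab reports 46 × 0.23 = 10.58
Sum = 64.354
64.354 is ≥ 60 and < 67 → D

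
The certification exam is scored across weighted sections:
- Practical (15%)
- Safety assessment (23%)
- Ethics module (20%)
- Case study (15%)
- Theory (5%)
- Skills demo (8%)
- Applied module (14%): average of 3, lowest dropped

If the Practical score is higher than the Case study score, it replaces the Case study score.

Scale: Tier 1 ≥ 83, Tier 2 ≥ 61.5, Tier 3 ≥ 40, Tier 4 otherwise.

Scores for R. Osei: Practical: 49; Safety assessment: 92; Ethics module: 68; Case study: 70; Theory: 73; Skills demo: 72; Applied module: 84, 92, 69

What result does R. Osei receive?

Tier 2

Applied module: drop 69 → average of remaining 2 = 176/2 = 88
Practical (49) ≤ Case study (70), so Case study stays at 70.
Weighted total:
  Practical 49 × 0.15 = 7.35
  Safety assessment 92 × 0.23 = 21.16
  Ethics module 68 × 0.2 = 13.6
  Case study 70 × 0.15 = 10.5
  Theory 73 × 0.05 = 3.65
  Skills demo 72 × 0.08 = 5.76
  Applied module 88 × 0.14 = 12.32
Sum = 74.34
74.34 is ≥ 61.5 and < 83 → Tier 2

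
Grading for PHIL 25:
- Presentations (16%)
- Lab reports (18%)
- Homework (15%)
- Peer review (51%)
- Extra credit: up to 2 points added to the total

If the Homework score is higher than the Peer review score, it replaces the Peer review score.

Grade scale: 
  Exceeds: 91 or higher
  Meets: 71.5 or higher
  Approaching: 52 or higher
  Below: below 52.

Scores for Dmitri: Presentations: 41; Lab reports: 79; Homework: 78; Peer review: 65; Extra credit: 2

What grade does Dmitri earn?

Homework (78) > Peer review (65), so Peer review counts as 78.
Weighted total:
  Presentations 41 × 0.16 = 6.56
  Lab reports 79 × 0.18 = 14.22
  Homework 78 × 0.15 = 11.7
  Peer review 78 × 0.51 = 39.78
Sum = 72.26
Extra credit: 72.26 + 2 = 74.26
74.26 is ≥ 71.5 and < 91 → Meets

Meets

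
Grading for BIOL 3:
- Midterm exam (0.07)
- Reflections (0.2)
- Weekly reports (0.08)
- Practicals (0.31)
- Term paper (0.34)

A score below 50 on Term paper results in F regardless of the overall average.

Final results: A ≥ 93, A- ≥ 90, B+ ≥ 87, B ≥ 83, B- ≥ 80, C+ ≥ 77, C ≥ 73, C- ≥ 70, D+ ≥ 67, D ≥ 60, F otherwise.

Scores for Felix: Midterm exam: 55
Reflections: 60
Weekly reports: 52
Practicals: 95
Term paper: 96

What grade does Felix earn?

Term paper score 96 ≥ 50: minimum met.
Weighted total:
  Midterm exam 55 × 0.07 = 3.85
  Reflections 60 × 0.2 = 12
  Weekly reports 52 × 0.08 = 4.16
  Practicals 95 × 0.31 = 29.45
  Term paper 96 × 0.34 = 32.64
Sum = 82.1
82.1 is ≥ 80 and < 83 → B-

B-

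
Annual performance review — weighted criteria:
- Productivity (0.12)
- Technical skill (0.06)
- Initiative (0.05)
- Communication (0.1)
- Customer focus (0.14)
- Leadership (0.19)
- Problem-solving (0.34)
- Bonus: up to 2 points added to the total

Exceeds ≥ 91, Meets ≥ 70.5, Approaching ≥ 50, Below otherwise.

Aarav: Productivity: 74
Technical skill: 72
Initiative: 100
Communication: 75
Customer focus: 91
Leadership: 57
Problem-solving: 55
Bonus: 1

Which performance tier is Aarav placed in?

Approaching

Weighted total:
  Productivity 74 × 0.12 = 8.88
  Technical skill 72 × 0.06 = 4.32
  Initiative 100 × 0.05 = 5
  Communication 75 × 0.1 = 7.5
  Customer focus 91 × 0.14 = 12.74
  Leadership 57 × 0.19 = 10.83
  Problem-solving 55 × 0.34 = 18.7
Sum = 67.97
Bonus: 67.97 + 1 = 68.97
68.97 is ≥ 50 and < 70.5 → Approaching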